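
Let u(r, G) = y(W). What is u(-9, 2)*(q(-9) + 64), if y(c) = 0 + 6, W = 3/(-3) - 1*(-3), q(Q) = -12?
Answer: 312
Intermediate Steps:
W = 2 (W = 3*(-1/3) + 3 = -1 + 3 = 2)
y(c) = 6
u(r, G) = 6
u(-9, 2)*(q(-9) + 64) = 6*(-12 + 64) = 6*52 = 312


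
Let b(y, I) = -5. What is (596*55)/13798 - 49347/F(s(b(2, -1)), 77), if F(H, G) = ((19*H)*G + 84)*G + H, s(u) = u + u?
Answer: 18698097233/7727238748 ≈ 2.4198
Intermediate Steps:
s(u) = 2*u
F(H, G) = H + G*(84 + 19*G*H) (F(H, G) = (19*G*H + 84)*G + H = (84 + 19*G*H)*G + H = G*(84 + 19*G*H) + H = H + G*(84 + 19*G*H))
(596*55)/13798 - 49347/F(s(b(2, -1)), 77) = (596*55)/13798 - 49347/(2*(-5) + 84*77 + 19*(2*(-5))*77²) = 32780*(1/13798) - 49347/(-10 + 6468 + 19*(-10)*5929) = 16390/6899 - 49347/(-10 + 6468 - 1126510) = 16390/6899 - 49347/(-1120052) = 16390/6899 - 49347*(-1/1120052) = 16390/6899 + 49347/1120052 = 18698097233/7727238748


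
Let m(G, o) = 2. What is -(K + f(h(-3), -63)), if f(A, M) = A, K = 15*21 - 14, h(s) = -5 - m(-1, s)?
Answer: -294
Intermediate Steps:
h(s) = -7 (h(s) = -5 - 1*2 = -5 - 2 = -7)
K = 301 (K = 315 - 14 = 301)
-(K + f(h(-3), -63)) = -(301 - 7) = -1*294 = -294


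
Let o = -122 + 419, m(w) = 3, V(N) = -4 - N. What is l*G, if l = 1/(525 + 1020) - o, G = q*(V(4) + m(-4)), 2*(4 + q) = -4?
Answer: -917728/103 ≈ -8910.0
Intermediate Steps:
q = -6 (q = -4 + (½)*(-4) = -4 - 2 = -6)
o = 297
G = 30 (G = -6*((-4 - 1*4) + 3) = -6*((-4 - 4) + 3) = -6*(-8 + 3) = -6*(-5) = 30)
l = -458864/1545 (l = 1/(525 + 1020) - 1*297 = 1/1545 - 297 = -458864/1545 ≈ -297.00)
l*G = -458864/1545*30 = -917728/103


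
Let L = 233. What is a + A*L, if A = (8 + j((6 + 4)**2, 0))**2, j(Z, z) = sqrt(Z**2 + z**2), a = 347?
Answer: 2718059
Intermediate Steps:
A = 11664 (A = (8 + sqrt(((6 + 4)**2)**2 + 0**2))**2 = (8 + sqrt((10**2)**2 + 0))**2 = (8 + sqrt(100**2 + 0))**2 = (8 + sqrt(10000 + 0))**2 = (8 + sqrt(10000))**2 = (8 + 100)**2 = 108**2 = 11664)
a + A*L = 347 + 11664*233 = 347 + 2717712 = 2718059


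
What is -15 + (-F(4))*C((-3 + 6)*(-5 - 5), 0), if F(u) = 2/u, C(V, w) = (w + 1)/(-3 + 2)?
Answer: -29/2 ≈ -14.500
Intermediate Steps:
C(V, w) = -1 - w (C(V, w) = (1 + w)/(-1) = (1 + w)*(-1) = -1 - w)
-15 + (-F(4))*C((-3 + 6)*(-5 - 5), 0) = -15 + (-2/4)*(-1 - 1*0) = -15 + (-2/4)*(-1 + 0) = -15 - 1*½*(-1) = -15 - ½*(-1) = -15 + ½ = -29/2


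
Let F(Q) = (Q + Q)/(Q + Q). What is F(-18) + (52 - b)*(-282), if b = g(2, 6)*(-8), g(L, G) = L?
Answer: -19175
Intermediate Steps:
F(Q) = 1 (F(Q) = (2*Q)/((2*Q)) = (2*Q)*(1/(2*Q)) = 1)
b = -16 (b = 2*(-8) = -16)
F(-18) + (52 - b)*(-282) = 1 + (52 - 1*(-16))*(-282) = 1 + (52 + 16)*(-282) = 1 + 68*(-282) = 1 - 19176 = -19175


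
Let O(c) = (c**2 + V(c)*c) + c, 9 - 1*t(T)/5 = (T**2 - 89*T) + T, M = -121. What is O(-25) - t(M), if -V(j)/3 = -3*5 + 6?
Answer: 126325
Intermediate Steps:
V(j) = 27 (V(j) = -3*(-3*5 + 6) = -3*(-15 + 6) = -3*(-9) = 27)
t(T) = 45 - 5*T**2 + 440*T (t(T) = 45 - 5*((T**2 - 89*T) + T) = 45 - 5*(T**2 - 88*T) = 45 + (-5*T**2 + 440*T) = 45 - 5*T**2 + 440*T)
O(c) = c**2 + 28*c (O(c) = (c**2 + 27*c) + c = c**2 + 28*c)
O(-25) - t(M) = -25*(28 - 25) - (45 - 5*(-121)**2 + 440*(-121)) = -25*3 - (45 - 5*14641 - 53240) = -75 - (45 - 73205 - 53240) = -75 - 1*(-126400) = -75 + 126400 = 126325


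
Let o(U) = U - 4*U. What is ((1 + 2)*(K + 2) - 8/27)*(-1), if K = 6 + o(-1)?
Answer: -883/27 ≈ -32.704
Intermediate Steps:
o(U) = -3*U
K = 9 (K = 6 - 3*(-1) = 6 + 3 = 9)
((1 + 2)*(K + 2) - 8/27)*(-1) = ((1 + 2)*(9 + 2) - 8/27)*(-1) = (3*11 - 8*1/27)*(-1) = (33 - 8/27)*(-1) = (883/27)*(-1) = -883/27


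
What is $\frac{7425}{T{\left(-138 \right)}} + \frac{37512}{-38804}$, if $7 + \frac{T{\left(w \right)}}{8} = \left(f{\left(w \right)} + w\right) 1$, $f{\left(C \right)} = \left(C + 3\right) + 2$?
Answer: $- \frac{92886597}{21575024} \approx -4.3053$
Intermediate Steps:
$f{\left(C \right)} = 5 + C$ ($f{\left(C \right)} = \left(3 + C\right) + 2 = 5 + C$)
$T{\left(w \right)} = -16 + 16 w$ ($T{\left(w \right)} = -56 + 8 \left(\left(5 + w\right) + w\right) 1 = -56 + 8 \left(5 + 2 w\right) 1 = -56 + 8 \left(5 + 2 w\right) = -56 + \left(40 + 16 w\right) = -16 + 16 w$)
$\frac{7425}{T{\left(-138 \right)}} + \frac{37512}{-38804} = \frac{7425}{-16 + 16 \left(-138\right)} + \frac{37512}{-38804} = \frac{7425}{-16 - 2208} + 37512 \left(- \frac{1}{38804}\right) = \frac{7425}{-2224} - \frac{9378}{9701} = 7425 \left(- \frac{1}{2224}\right) - \frac{9378}{9701} = - \frac{7425}{2224} - \frac{9378}{9701} = - \frac{92886597}{21575024}$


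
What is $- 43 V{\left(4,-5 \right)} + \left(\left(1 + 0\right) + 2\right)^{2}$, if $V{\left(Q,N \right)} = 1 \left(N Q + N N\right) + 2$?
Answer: $-292$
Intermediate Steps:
$V{\left(Q,N \right)} = 2 + N^{2} + N Q$ ($V{\left(Q,N \right)} = 1 \left(N Q + N^{2}\right) + 2 = 1 \left(N^{2} + N Q\right) + 2 = \left(N^{2} + N Q\right) + 2 = 2 + N^{2} + N Q$)
$- 43 V{\left(4,-5 \right)} + \left(\left(1 + 0\right) + 2\right)^{2} = - 43 \left(2 + \left(-5\right)^{2} - 20\right) + \left(\left(1 + 0\right) + 2\right)^{2} = - 43 \left(2 + 25 - 20\right) + \left(1 + 2\right)^{2} = \left(-43\right) 7 + 3^{2} = -301 + 9 = -292$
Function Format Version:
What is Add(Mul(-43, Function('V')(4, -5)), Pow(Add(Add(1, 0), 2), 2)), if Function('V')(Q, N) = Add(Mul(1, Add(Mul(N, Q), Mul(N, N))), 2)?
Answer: -292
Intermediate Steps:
Function('V')(Q, N) = Add(2, Pow(N, 2), Mul(N, Q)) (Function('V')(Q, N) = Add(Mul(1, Add(Mul(N, Q), Pow(N, 2))), 2) = Add(Mul(1, Add(Pow(N, 2), Mul(N, Q))), 2) = Add(Add(Pow(N, 2), Mul(N, Q)), 2) = Add(2, Pow(N, 2), Mul(N, Q)))
Add(Mul(-43, Function('V')(4, -5)), Pow(Add(Add(1, 0), 2), 2)) = Add(Mul(-43, Add(2, Pow(-5, 2), Mul(-5, 4))), Pow(Add(Add(1, 0), 2), 2)) = Add(Mul(-43, Add(2, 25, -20)), Pow(Add(1, 2), 2)) = Add(Mul(-43, 7), Pow(3, 2)) = Add(-301, 9) = -292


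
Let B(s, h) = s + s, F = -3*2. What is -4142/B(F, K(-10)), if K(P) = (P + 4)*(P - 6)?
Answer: 2071/6 ≈ 345.17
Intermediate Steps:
F = -6
K(P) = (-6 + P)*(4 + P) (K(P) = (4 + P)*(-6 + P) = (-6 + P)*(4 + P))
B(s, h) = 2*s
-4142/B(F, K(-10)) = -4142/(2*(-6)) = -4142/(-12) = -4142*(-1/12) = 2071/6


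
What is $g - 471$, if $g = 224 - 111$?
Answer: $-358$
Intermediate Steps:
$g = 113$
$g - 471 = 113 - 471 = -358$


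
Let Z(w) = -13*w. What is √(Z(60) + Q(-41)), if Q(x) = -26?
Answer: I*√806 ≈ 28.39*I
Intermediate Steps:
√(Z(60) + Q(-41)) = √(-13*60 - 26) = √(-780 - 26) = √(-806) = I*√806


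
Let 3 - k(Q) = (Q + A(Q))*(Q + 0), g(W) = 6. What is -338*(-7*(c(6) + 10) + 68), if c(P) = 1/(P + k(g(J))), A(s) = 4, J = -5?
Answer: 32110/51 ≈ 629.61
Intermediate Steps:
k(Q) = 3 - Q*(4 + Q) (k(Q) = 3 - (Q + 4)*(Q + 0) = 3 - (4 + Q)*Q = 3 - Q*(4 + Q))
c(P) = 1/(-57 + P) (c(P) = 1/(P + (3 - 1*6² - 4*6)) = 1/(P + (3 - 1*36 - 24)) = 1/(P + (3 - 36 - 24)) = 1/(P - 57) = 1/(-57 + P))
-338*(-7*(c(6) + 10) + 68) = -338*(-7*(1/(-57 + 6) + 10) + 68) = -338*(-7*(1/(-51) + 10) + 68) = -338*(-7*(-1/51 + 10) + 68) = -338*(-7*509/51 + 68) = -338*(-3563/51 + 68) = -338*(-95/51) = 32110/51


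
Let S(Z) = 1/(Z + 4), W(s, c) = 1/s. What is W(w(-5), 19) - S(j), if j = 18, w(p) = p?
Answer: -27/110 ≈ -0.24545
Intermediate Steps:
S(Z) = 1/(4 + Z)
W(w(-5), 19) - S(j) = 1/(-5) - 1/(4 + 18) = -1/5 - 1/22 = -27/110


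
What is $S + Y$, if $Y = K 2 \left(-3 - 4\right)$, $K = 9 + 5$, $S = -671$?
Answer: $-867$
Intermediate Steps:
$K = 14$
$Y = -196$ ($Y = 14 \cdot 2 \left(-3 - 4\right) = 14 \cdot 2 \left(-7\right) = 14 \left(-14\right) = -196$)
$S + Y = -671 - 196 = -867$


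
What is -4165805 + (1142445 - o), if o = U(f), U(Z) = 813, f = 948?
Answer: -3024173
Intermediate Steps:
o = 813
-4165805 + (1142445 - o) = -4165805 + (1142445 - 1*813) = -4165805 + (1142445 - 813) = -4165805 + 1141632 = -3024173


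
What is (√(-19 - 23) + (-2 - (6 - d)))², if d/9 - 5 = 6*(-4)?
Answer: (179 - I*√42)² ≈ 31999.0 - 2320.1*I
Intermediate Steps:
d = -171 (d = 45 + 9*(6*(-4)) = 45 + 9*(-24) = 45 - 216 = -171)
(√(-19 - 23) + (-2 - (6 - d)))² = (√(-19 - 23) + (-2 - (6 - 1*(-171))))² = (√(-42) + (-2 - (6 + 171)))² = (I*√42 + (-2 - 1*177))² = (I*√42 + (-2 - 177))² = (I*√42 - 179)² = (-179 + I*√42)²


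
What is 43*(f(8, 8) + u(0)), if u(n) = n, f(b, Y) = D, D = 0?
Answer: 0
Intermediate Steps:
f(b, Y) = 0
43*(f(8, 8) + u(0)) = 43*(0 + 0) = 43*0 = 0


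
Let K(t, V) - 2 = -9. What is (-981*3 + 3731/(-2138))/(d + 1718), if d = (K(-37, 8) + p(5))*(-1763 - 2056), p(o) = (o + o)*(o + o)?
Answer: 6295865/755673962 ≈ 0.0083315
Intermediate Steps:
p(o) = 4*o² (p(o) = (2*o)*(2*o) = 4*o²)
K(t, V) = -7 (K(t, V) = 2 - 9 = -7)
d = -355167 (d = (-7 + 4*5²)*(-1763 - 2056) = (-7 + 4*25)*(-3819) = (-7 + 100)*(-3819) = 93*(-3819) = -355167)
(-981*3 + 3731/(-2138))/(d + 1718) = (-981*3 + 3731/(-2138))/(-355167 + 1718) = (-2943 + 3731*(-1/2138))/(-353449) = (-2943 - 3731/2138)*(-1/353449) = -6295865/2138*(-1/353449) = 6295865/755673962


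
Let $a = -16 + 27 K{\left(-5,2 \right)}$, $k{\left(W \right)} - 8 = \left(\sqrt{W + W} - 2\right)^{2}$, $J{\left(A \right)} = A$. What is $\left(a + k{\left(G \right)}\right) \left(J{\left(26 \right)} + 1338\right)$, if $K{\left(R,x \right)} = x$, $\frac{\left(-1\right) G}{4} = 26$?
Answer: $-215512 - 21824 i \sqrt{13} \approx -2.1551 \cdot 10^{5} - 78688.0 i$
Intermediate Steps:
$G = -104$ ($G = \left(-4\right) 26 = -104$)
$k{\left(W \right)} = 8 + \left(-2 + \sqrt{2} \sqrt{W}\right)^{2}$ ($k{\left(W \right)} = 8 + \left(\sqrt{W + W} - 2\right)^{2} = 8 + \left(\sqrt{2 W} - 2\right)^{2} = 8 + \left(\sqrt{2} \sqrt{W} - 2\right)^{2} = 8 + \left(-2 + \sqrt{2} \sqrt{W}\right)^{2}$)
$a = 38$ ($a = -16 + 27 \cdot 2 = -16 + 54 = 38$)
$\left(a + k{\left(G \right)}\right) \left(J{\left(26 \right)} + 1338\right) = \left(38 + \left(8 + \left(-2 + \sqrt{2} \sqrt{-104}\right)^{2}\right)\right) \left(26 + 1338\right) = \left(38 + \left(8 + \left(-2 + \sqrt{2} \cdot 2 i \sqrt{26}\right)^{2}\right)\right) 1364 = \left(38 + \left(8 + \left(-2 + 4 i \sqrt{13}\right)^{2}\right)\right) 1364 = \left(46 + \left(-2 + 4 i \sqrt{13}\right)^{2}\right) 1364 = 62744 + 1364 \left(-2 + 4 i \sqrt{13}\right)^{2}$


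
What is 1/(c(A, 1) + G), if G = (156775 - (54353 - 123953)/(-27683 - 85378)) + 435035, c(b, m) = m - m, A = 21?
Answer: 37687/22303520270 ≈ 1.6897e-6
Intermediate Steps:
c(b, m) = 0
G = 22303520270/37687 (G = (156775 - (-69600)/(-113061)) + 435035 = (156775 - (-69600)*(-1)/113061) + 435035 = (156775 - 1*23200/37687) + 435035 = (156775 - 23200/37687) + 435035 = 5908356225/37687 + 435035 = 22303520270/37687 ≈ 5.9181e+5)
1/(c(A, 1) + G) = 1/(0 + 22303520270/37687) = 1/(22303520270/37687) = 37687/22303520270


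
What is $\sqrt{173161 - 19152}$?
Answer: $\sqrt{154009} \approx 392.44$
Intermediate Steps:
$\sqrt{173161 - 19152} = \sqrt{154009}$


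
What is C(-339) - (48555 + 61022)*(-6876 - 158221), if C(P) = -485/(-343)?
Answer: 6205156051852/343 ≈ 1.8091e+10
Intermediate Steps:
C(P) = 485/343 (C(P) = -485*(-1/343) = 485/343)
C(-339) - (48555 + 61022)*(-6876 - 158221) = 485/343 - (48555 + 61022)*(-6876 - 158221) = 485/343 - 109577*(-165097) = 485/343 - 1*(-18090833969) = 485/343 + 18090833969 = 6205156051852/343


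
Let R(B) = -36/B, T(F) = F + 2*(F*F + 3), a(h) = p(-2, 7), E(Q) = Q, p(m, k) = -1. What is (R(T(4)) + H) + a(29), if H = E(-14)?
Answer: -111/7 ≈ -15.857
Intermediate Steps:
H = -14
a(h) = -1
T(F) = 6 + F + 2*F² (T(F) = F + 2*(F² + 3) = F + 2*(3 + F²) = F + (6 + 2*F²) = 6 + F + 2*F²)
(R(T(4)) + H) + a(29) = (-36/(6 + 4 + 2*4²) - 14) - 1 = (-36/(6 + 4 + 2*16) - 14) - 1 = (-36/(6 + 4 + 32) - 14) - 1 = (-36/42 - 14) - 1 = (-36*1/42 - 14) - 1 = (-6/7 - 14) - 1 = -104/7 - 1 = -111/7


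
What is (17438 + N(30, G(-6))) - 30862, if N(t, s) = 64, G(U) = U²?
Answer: -13360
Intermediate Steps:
(17438 + N(30, G(-6))) - 30862 = (17438 + 64) - 30862 = 17502 - 30862 = -13360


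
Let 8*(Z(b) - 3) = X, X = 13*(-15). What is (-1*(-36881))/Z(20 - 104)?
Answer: -295048/171 ≈ -1725.4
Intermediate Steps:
X = -195
Z(b) = -171/8 (Z(b) = 3 + (1/8)*(-195) = 3 - 195/8 = -171/8)
(-1*(-36881))/Z(20 - 104) = (-1*(-36881))/(-171/8) = 36881*(-8/171) = -295048/171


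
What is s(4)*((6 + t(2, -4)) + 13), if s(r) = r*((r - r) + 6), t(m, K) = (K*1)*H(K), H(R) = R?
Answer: 840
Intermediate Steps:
t(m, K) = K² (t(m, K) = (K*1)*K = K*K = K²)
s(r) = 6*r (s(r) = r*(0 + 6) = r*6 = 6*r)
s(4)*((6 + t(2, -4)) + 13) = (6*4)*((6 + (-4)²) + 13) = 24*((6 + 16) + 13) = 24*(22 + 13) = 24*35 = 840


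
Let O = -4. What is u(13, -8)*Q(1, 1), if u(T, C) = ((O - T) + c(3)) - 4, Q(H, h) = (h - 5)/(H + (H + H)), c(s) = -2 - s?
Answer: 104/3 ≈ 34.667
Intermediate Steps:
Q(H, h) = (-5 + h)/(3*H) (Q(H, h) = (-5 + h)/(H + 2*H) = (-5 + h)/((3*H)) = (-5 + h)*(1/(3*H)) = (-5 + h)/(3*H))
u(T, C) = -13 - T (u(T, C) = ((-4 - T) + (-2 - 1*3)) - 4 = ((-4 - T) + (-2 - 3)) - 4 = ((-4 - T) - 5) - 4 = (-9 - T) - 4 = -13 - T)
u(13, -8)*Q(1, 1) = (-13 - 1*13)*((⅓)*(-5 + 1)/1) = (-13 - 13)*((⅓)*1*(-4)) = -26*(-4/3) = 104/3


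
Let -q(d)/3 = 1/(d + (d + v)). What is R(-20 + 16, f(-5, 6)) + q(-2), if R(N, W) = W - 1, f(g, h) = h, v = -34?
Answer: 193/38 ≈ 5.0789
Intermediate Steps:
R(N, W) = -1 + W
q(d) = -3/(-34 + 2*d) (q(d) = -3/(d + (d - 34)) = -3/(d + (-34 + d)) = -3/(-34 + 2*d))
R(-20 + 16, f(-5, 6)) + q(-2) = (-1 + 6) - 3/(-34 + 2*(-2)) = 5 - 3/(-34 - 4) = 5 - 3/(-38) = 5 - 3*(-1/38) = 5 + 3/38 = 193/38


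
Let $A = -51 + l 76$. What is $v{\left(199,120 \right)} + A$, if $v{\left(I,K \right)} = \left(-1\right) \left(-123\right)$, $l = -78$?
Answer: $-5856$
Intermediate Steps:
$v{\left(I,K \right)} = 123$
$A = -5979$ ($A = -51 - 5928 = -5979$)
$v{\left(199,120 \right)} + A = 123 - 5979 = -5856$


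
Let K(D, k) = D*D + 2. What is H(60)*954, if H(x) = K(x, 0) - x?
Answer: 3379068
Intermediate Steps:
K(D, k) = 2 + D**2 (K(D, k) = D**2 + 2 = 2 + D**2)
H(x) = 2 + x**2 - x (H(x) = (2 + x**2) - x = 2 + x**2 - x)
H(60)*954 = (2 + 60**2 - 1*60)*954 = (2 + 3600 - 60)*954 = 3542*954 = 3379068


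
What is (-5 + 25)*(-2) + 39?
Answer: -1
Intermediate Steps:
(-5 + 25)*(-2) + 39 = 20*(-2) + 39 = -40 + 39 = -1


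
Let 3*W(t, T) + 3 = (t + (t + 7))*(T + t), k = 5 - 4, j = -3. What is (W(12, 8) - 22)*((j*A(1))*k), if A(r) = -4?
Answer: 2204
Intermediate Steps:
k = 1
W(t, T) = -1 + (7 + 2*t)*(T + t)/3 (W(t, T) = -1 + ((t + (t + 7))*(T + t))/3 = -1 + ((t + (7 + t))*(T + t))/3 = -1 + ((7 + 2*t)*(T + t))/3 = -1 + (7 + 2*t)*(T + t)/3)
(W(12, 8) - 22)*((j*A(1))*k) = ((-1 + (⅔)*12² + (7/3)*8 + (7/3)*12 + (⅔)*8*12) - 22)*(-3*(-4)*1) = ((-1 + (⅔)*144 + 56/3 + 28 + 64) - 22)*(12*1) = ((-1 + 96 + 56/3 + 28 + 64) - 22)*12 = (617/3 - 22)*12 = (551/3)*12 = 2204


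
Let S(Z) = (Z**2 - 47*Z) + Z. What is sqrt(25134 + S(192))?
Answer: sqrt(53166) ≈ 230.58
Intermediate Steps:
S(Z) = Z**2 - 46*Z
sqrt(25134 + S(192)) = sqrt(25134 + 192*(-46 + 192)) = sqrt(25134 + 192*146) = sqrt(25134 + 28032) = sqrt(53166)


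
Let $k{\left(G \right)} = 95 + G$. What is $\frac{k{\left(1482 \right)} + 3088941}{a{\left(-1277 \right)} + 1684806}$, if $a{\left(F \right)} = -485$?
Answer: $\frac{3090518}{1684321} \approx 1.8349$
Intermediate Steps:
$\frac{k{\left(1482 \right)} + 3088941}{a{\left(-1277 \right)} + 1684806} = \frac{\left(95 + 1482\right) + 3088941}{-485 + 1684806} = \frac{1577 + 3088941}{1684321} = 3090518 \cdot \frac{1}{1684321} = \frac{3090518}{1684321}$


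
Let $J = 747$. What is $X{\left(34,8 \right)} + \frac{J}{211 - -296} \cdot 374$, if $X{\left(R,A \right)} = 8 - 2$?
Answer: $\frac{94140}{169} \approx 557.04$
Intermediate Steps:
$X{\left(R,A \right)} = 6$ ($X{\left(R,A \right)} = 8 - 2 = 6$)
$X{\left(34,8 \right)} + \frac{J}{211 - -296} \cdot 374 = 6 + \frac{747}{211 - -296} \cdot 374 = 6 + \frac{747}{211 + 296} \cdot 374 = 6 + \frac{747}{507} \cdot 374 = 6 + 747 \cdot \frac{1}{507} \cdot 374 = 6 + \frac{249}{169} \cdot 374 = 6 + \frac{93126}{169} = \frac{94140}{169}$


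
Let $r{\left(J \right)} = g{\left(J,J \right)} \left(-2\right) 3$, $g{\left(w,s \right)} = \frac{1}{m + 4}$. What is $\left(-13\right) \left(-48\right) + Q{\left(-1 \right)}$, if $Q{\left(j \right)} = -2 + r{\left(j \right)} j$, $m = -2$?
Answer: $625$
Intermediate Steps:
$g{\left(w,s \right)} = \frac{1}{2}$ ($g{\left(w,s \right)} = \frac{1}{-2 + 4} = \frac{1}{2}$)
$r{\left(J \right)} = -3$ ($r{\left(J \right)} = \frac{1}{2} \left(-2\right) 3 = \left(-1\right) 3 = -3$)
$Q{\left(j \right)} = -2 - 3 j$
$\left(-13\right) \left(-48\right) + Q{\left(-1 \right)} = \left(-13\right) \left(-48\right) - -1 = 624 + \left(-2 + 3\right) = 624 + 1 = 625$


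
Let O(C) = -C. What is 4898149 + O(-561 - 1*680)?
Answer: 4899390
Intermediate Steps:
4898149 + O(-561 - 1*680) = 4898149 - (-561 - 1*680) = 4898149 - (-561 - 680) = 4898149 - 1*(-1241) = 4898149 + 1241 = 4899390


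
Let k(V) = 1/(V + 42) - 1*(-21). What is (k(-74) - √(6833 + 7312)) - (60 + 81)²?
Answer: -635521/32 - √14145 ≈ -19979.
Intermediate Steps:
k(V) = 21 + 1/(42 + V) (k(V) = 1/(42 + V) + 21 = 21 + 1/(42 + V))
(k(-74) - √(6833 + 7312)) - (60 + 81)² = ((883 + 21*(-74))/(42 - 74) - √(6833 + 7312)) - (60 + 81)² = ((883 - 1554)/(-32) - √14145) - 1*141² = (-1/32*(-671) - √14145) - 1*19881 = (671/32 - √14145) - 19881 = -635521/32 - √14145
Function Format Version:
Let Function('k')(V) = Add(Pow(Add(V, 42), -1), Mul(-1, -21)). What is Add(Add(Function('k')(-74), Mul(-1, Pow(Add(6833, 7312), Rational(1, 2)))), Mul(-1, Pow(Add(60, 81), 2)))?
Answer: Add(Rational(-635521, 32), Mul(-1, Pow(14145, Rational(1, 2)))) ≈ -19979.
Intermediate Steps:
Function('k')(V) = Add(21, Pow(Add(42, V), -1)) (Function('k')(V) = Add(Pow(Add(42, V), -1), 21) = Add(21, Pow(Add(42, V), -1)))
Add(Add(Function('k')(-74), Mul(-1, Pow(Add(6833, 7312), Rational(1, 2)))), Mul(-1, Pow(Add(60, 81), 2))) = Add(Add(Mul(Pow(Add(42, -74), -1), Add(883, Mul(21, -74))), Mul(-1, Pow(Add(6833, 7312), Rational(1, 2)))), Mul(-1, Pow(Add(60, 81), 2))) = Add(Add(Mul(Pow(-32, -1), Add(883, -1554)), Mul(-1, Pow(14145, Rational(1, 2)))), Mul(-1, Pow(141, 2))) = Add(Add(Mul(Rational(-1, 32), -671), Mul(-1, Pow(14145, Rational(1, 2)))), Mul(-1, 19881)) = Add(Add(Rational(671, 32), Mul(-1, Pow(14145, Rational(1, 2)))), -19881) = Add(Rational(-635521, 32), Mul(-1, Pow(14145, Rational(1, 2))))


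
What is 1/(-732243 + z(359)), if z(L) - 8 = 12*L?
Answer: -1/727927 ≈ -1.3738e-6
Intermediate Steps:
z(L) = 8 + 12*L
1/(-732243 + z(359)) = 1/(-732243 + (8 + 12*359)) = 1/(-732243 + (8 + 4308)) = 1/(-732243 + 4316) = 1/(-727927) = -1/727927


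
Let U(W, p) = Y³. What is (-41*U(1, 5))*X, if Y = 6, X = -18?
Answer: 159408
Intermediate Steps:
U(W, p) = 216 (U(W, p) = 6³ = 216)
(-41*U(1, 5))*X = -41*216*(-18) = -8856*(-18) = 159408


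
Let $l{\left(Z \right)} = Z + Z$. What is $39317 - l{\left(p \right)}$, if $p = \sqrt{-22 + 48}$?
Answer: $39317 - 2 \sqrt{26} \approx 39307.0$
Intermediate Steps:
$p = \sqrt{26} \approx 5.099$
$l{\left(Z \right)} = 2 Z$
$39317 - l{\left(p \right)} = 39317 - 2 \sqrt{26}$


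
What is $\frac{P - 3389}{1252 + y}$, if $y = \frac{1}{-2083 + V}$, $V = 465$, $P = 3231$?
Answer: $- \frac{255644}{2025735} \approx -0.1262$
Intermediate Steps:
$y = - \frac{1}{1618}$ ($y = \frac{1}{-2083 + 465} = \frac{1}{-1618} = - \frac{1}{1618} \approx -0.00061805$)
$\frac{P - 3389}{1252 + y} = \frac{3231 - 3389}{1252 - \frac{1}{1618}} = - \frac{158}{\frac{2025735}{1618}} = \left(-158\right) \frac{1618}{2025735} = - \frac{255644}{2025735}$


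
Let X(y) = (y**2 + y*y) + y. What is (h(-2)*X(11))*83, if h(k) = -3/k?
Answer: 62997/2 ≈ 31499.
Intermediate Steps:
X(y) = y + 2*y**2 (X(y) = (y**2 + y**2) + y = 2*y**2 + y = y + 2*y**2)
(h(-2)*X(11))*83 = ((-3/(-2))*(11*(1 + 2*11)))*83 = ((-3*(-1/2))*(11*(1 + 22)))*83 = (3*(11*23)/2)*83 = ((3/2)*253)*83 = (759/2)*83 = 62997/2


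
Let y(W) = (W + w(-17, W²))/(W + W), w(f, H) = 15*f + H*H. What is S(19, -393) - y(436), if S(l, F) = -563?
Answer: -36136980333/872 ≈ -4.1441e+7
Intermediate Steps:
w(f, H) = H² + 15*f (w(f, H) = 15*f + H² = H² + 15*f)
y(W) = (-255 + W + W⁴)/(2*W) (y(W) = (W + ((W²)² + 15*(-17)))/(W + W) = (W + (W⁴ - 255))/((2*W)) = (W + (-255 + W⁴))*(1/(2*W)) = (-255 + W + W⁴)*(1/(2*W)) = (-255 + W + W⁴)/(2*W))
S(19, -393) - y(436) = -563 - (-255 + 436 + 436⁴)/(2*436) = -563 - (-255 + 436 + 36136489216)/(2*436) = -563 - 36136489397/(2*436) = -563 - 1*36136489397/872 = -563 - 36136489397/872 = -36136980333/872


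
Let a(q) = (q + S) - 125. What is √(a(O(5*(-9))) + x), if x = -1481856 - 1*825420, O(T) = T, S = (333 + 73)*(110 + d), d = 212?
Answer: I*√2176714 ≈ 1475.4*I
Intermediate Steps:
S = 130732 (S = (333 + 73)*(110 + 212) = 406*322 = 130732)
a(q) = 130607 + q (a(q) = (q + 130732) - 125 = (130732 + q) - 125 = 130607 + q)
x = -2307276 (x = -1481856 - 825420 = -2307276)
√(a(O(5*(-9))) + x) = √((130607 + 5*(-9)) - 2307276) = √((130607 - 45) - 2307276) = √(130562 - 2307276) = √(-2176714) = I*√2176714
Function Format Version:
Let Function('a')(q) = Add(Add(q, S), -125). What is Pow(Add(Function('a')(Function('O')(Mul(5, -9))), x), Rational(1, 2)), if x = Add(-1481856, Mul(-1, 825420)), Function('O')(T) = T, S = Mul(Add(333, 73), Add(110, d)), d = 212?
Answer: Mul(I, Pow(2176714, Rational(1, 2))) ≈ Mul(1475.4, I)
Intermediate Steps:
S = 130732 (S = Mul(Add(333, 73), Add(110, 212)) = Mul(406, 322) = 130732)
Function('a')(q) = Add(130607, q) (Function('a')(q) = Add(Add(q, 130732), -125) = Add(Add(130732, q), -125) = Add(130607, q))
x = -2307276 (x = Add(-1481856, -825420) = -2307276)
Pow(Add(Function('a')(Function('O')(Mul(5, -9))), x), Rational(1, 2)) = Pow(Add(Add(130607, Mul(5, -9)), -2307276), Rational(1, 2)) = Pow(Add(Add(130607, -45), -2307276), Rational(1, 2)) = Pow(Add(130562, -2307276), Rational(1, 2)) = Pow(-2176714, Rational(1, 2)) = Mul(I, Pow(2176714, Rational(1, 2)))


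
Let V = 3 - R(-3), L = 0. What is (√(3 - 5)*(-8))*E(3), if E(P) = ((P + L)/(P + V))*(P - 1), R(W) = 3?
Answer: -16*I*√2 ≈ -22.627*I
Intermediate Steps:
V = 0 (V = 3 - 1*3 = 3 - 3 = 0)
E(P) = -1 + P (E(P) = ((P + 0)/(P + 0))*(P - 1) = (P/P)*(-1 + P) = 1*(-1 + P) = -1 + P)
(√(3 - 5)*(-8))*E(3) = (√(3 - 5)*(-8))*(-1 + 3) = (√(-2)*(-8))*2 = ((I*√2)*(-8))*2 = -8*I*√2*2 = -16*I*√2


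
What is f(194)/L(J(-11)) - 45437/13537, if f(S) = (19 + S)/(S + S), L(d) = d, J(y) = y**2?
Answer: -2130292895/635535076 ≈ -3.3520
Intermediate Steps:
f(S) = (19 + S)/(2*S) (f(S) = (19 + S)/((2*S)) = (19 + S)*(1/(2*S)) = (19 + S)/(2*S))
f(194)/L(J(-11)) - 45437/13537 = ((1/2)*(19 + 194)/194)/((-11)**2) - 45437/13537 = ((1/2)*(1/194)*213)/121 - 45437*1/13537 = (213/388)*(1/121) - 45437/13537 = 213/46948 - 45437/13537 = -2130292895/635535076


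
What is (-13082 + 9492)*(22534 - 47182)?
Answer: 88486320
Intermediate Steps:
(-13082 + 9492)*(22534 - 47182) = -3590*(-24648) = 88486320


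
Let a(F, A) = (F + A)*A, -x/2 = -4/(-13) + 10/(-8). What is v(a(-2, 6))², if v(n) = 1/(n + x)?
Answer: 676/452929 ≈ 0.0014925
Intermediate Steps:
x = 49/26 (x = -2*(-4/(-13) + 10/(-8)) = -2*(-4*(-1/13) + 10*(-⅛)) = -2*(4/13 - 5/4) = -2*(-49/52) = 49/26 ≈ 1.8846)
a(F, A) = A*(A + F) (a(F, A) = (A + F)*A = A*(A + F))
v(n) = 1/(49/26 + n) (v(n) = 1/(n + 49/26) = 1/(49/26 + n))
v(a(-2, 6))² = (26/(49 + 26*(6*(6 - 2))))² = (26/(49 + 26*(6*4)))² = (26/(49 + 26*24))² = (26/(49 + 624))² = (26/673)² = 676/452929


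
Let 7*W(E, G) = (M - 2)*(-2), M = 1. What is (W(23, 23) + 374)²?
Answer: 6864400/49 ≈ 1.4009e+5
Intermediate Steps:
W(E, G) = 2/7 (W(E, G) = ((1 - 2)*(-2))/7 = (-1*(-2))/7 = (⅐)*2 = 2/7)
(W(23, 23) + 374)² = (2/7 + 374)² = (2620/7)² = 6864400/49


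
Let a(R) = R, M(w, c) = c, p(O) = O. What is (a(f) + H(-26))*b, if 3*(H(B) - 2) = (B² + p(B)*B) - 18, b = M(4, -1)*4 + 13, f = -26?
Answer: 3786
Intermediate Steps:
b = 9 (b = -1*4 + 13 = -4 + 13 = 9)
H(B) = -4 + 2*B²/3 (H(B) = 2 + ((B² + B*B) - 18)/3 = 2 + ((B² + B²) - 18)/3 = 2 + (2*B² - 18)/3 = 2 + (-18 + 2*B²)/3 = 2 + (-6 + 2*B²/3) = -4 + 2*B²/3)
(a(f) + H(-26))*b = (-26 + (-4 + (⅔)*(-26)²))*9 = (-26 + (-4 + (⅔)*676))*9 = (-26 + (-4 + 1352/3))*9 = (-26 + 1340/3)*9 = (1262/3)*9 = 3786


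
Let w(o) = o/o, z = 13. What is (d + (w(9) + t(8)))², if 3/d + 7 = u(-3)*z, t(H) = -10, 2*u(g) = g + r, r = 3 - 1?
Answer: 6889/81 ≈ 85.049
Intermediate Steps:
r = 2
u(g) = 1 + g/2 (u(g) = (g + 2)/2 = (2 + g)/2 = 1 + g/2)
w(o) = 1
d = -2/9 (d = 3/(-7 + (1 + (½)*(-3))*13) = 3/(-7 + (1 - 3/2)*13) = 3/(-7 - ½*13) = 3/(-7 - 13/2) = 3/(-27/2) = 3*(-2/27) = -2/9 ≈ -0.22222)
(d + (w(9) + t(8)))² = (-2/9 + (1 - 10))² = (-2/9 - 9)² = (-83/9)² = 6889/81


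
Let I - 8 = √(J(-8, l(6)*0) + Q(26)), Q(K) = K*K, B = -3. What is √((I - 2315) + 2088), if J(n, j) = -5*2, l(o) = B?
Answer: √(-219 + 3*√74) ≈ 13.899*I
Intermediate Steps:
l(o) = -3
Q(K) = K²
J(n, j) = -10
I = 8 + 3*√74 (I = 8 + √(-10 + 26²) = 8 + √(-10 + 676) = 8 + √666 = 8 + 3*√74 ≈ 33.807)
√((I - 2315) + 2088) = √(((8 + 3*√74) - 2315) + 2088) = √((-2307 + 3*√74) + 2088) = √(-219 + 3*√74)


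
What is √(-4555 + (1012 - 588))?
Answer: 9*I*√51 ≈ 64.273*I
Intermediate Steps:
√(-4555 + (1012 - 588)) = √(-4555 + 424) = √(-4131) = 9*I*√51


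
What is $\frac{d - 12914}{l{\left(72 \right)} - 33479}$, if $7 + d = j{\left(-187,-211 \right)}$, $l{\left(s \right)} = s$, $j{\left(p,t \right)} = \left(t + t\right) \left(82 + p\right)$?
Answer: $- \frac{31389}{33407} \approx -0.93959$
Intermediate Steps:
$j{\left(p,t \right)} = 2 t \left(82 + p\right)$
$d = 44303$ ($d = -7 + 2 \left(-211\right) \left(82 - 187\right) = -7 + 2 \left(-211\right) \left(-105\right) = -7 + 44310 = 44303$)
$\frac{d - 12914}{l{\left(72 \right)} - 33479} = \frac{44303 - 12914}{72 - 33479} = \frac{31389}{-33407} = 31389 \left(- \frac{1}{33407}\right) = - \frac{31389}{33407}$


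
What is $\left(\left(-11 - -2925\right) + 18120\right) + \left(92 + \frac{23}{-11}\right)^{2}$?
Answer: $\frac{3523235}{121} \approx 29118.0$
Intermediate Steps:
$\left(\left(-11 - -2925\right) + 18120\right) + \left(92 + \frac{23}{-11}\right)^{2} = \left(\left(-11 + 2925\right) + 18120\right) + \left(92 + 23 \left(- \frac{1}{11}\right)\right)^{2} = \left(2914 + 18120\right) + \left(92 - \frac{23}{11}\right)^{2} = 21034 + \left(\frac{989}{11}\right)^{2} = 21034 + \frac{978121}{121} = \frac{3523235}{121}$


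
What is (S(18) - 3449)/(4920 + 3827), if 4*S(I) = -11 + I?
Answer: -13789/34988 ≈ -0.39411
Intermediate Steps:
S(I) = -11/4 + I/4 (S(I) = (-11 + I)/4 = -11/4 + I/4)
(S(18) - 3449)/(4920 + 3827) = ((-11/4 + (¼)*18) - 3449)/(4920 + 3827) = ((-11/4 + 9/2) - 3449)/8747 = (7/4 - 3449)*(1/8747) = -13789/4*1/8747 = -13789/34988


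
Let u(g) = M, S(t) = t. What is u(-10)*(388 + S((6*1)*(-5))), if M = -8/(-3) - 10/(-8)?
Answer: 8413/6 ≈ 1402.2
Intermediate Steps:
M = 47/12 (M = -8*(-⅓) - 10*(-⅛) = 8/3 + 5/4 = 47/12 ≈ 3.9167)
u(g) = 47/12
u(-10)*(388 + S((6*1)*(-5))) = 47*(388 + (6*1)*(-5))/12 = 47*(388 + 6*(-5))/12 = 47*(388 - 30)/12 = (47/12)*358 = 8413/6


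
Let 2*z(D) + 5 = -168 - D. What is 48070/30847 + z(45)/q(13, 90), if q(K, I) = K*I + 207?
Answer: 62830067/42476319 ≈ 1.4792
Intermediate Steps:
z(D) = -173/2 - D/2 (z(D) = -5/2 + (-168 - D)/2 = -5/2 + (-84 - D/2) = -173/2 - D/2)
q(K, I) = 207 + I*K (q(K, I) = I*K + 207 = 207 + I*K)
48070/30847 + z(45)/q(13, 90) = 48070/30847 + (-173/2 - ½*45)/(207 + 90*13) = 48070*(1/30847) + (-173/2 - 45/2)/(207 + 1170) = 48070/30847 - 109/1377 = 62830067/42476319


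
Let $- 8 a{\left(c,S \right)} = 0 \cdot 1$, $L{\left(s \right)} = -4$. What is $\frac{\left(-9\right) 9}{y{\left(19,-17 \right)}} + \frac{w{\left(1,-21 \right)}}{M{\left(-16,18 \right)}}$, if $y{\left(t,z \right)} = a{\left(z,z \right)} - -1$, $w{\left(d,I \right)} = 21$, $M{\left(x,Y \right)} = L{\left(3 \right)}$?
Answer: $- \frac{345}{4} \approx -86.25$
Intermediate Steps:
$M{\left(x,Y \right)} = -4$
$a{\left(c,S \right)} = 0$ ($a{\left(c,S \right)} = - \frac{0 \cdot 1}{8} = \left(- \frac{1}{8}\right) 0 = 0$)
$y{\left(t,z \right)} = 1$ ($y{\left(t,z \right)} = 0 - -1 = 0 + 1 = 1$)
$\frac{\left(-9\right) 9}{y{\left(19,-17 \right)}} + \frac{w{\left(1,-21 \right)}}{M{\left(-16,18 \right)}} = \frac{\left(-9\right) 9}{1} + \frac{21}{-4} = \left(-81\right) 1 + 21 \left(- \frac{1}{4}\right) = -81 - \frac{21}{4} = - \frac{345}{4}$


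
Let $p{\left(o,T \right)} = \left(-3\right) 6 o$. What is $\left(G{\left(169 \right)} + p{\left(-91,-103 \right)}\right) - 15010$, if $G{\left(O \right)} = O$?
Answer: $-13203$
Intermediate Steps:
$p{\left(o,T \right)} = - 18 o$
$\left(G{\left(169 \right)} + p{\left(-91,-103 \right)}\right) - 15010 = \left(169 - -1638\right) - 15010 = \left(169 + 1638\right) - 15010 = 1807 - 15010 = -13203$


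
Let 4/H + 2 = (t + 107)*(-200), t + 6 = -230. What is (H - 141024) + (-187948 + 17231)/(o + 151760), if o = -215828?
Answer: -116541883320449/826413132 ≈ -1.4102e+5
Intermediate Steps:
t = -236 (t = -6 - 230 = -236)
H = 2/12899 (H = 4/(-2 + (-236 + 107)*(-200)) = 4/(-2 - 129*(-200)) = 4/(-2 + 25800) = 4/25798 = 4*(1/25798) = 2/12899 ≈ 0.00015505)
(H - 141024) + (-187948 + 17231)/(o + 151760) = (2/12899 - 141024) + (-187948 + 17231)/(-215828 + 151760) = -1819068574/12899 - 170717/(-64068) = -1819068574/12899 - 170717*(-1/64068) = -1819068574/12899 + 170717/64068 = -116541883320449/826413132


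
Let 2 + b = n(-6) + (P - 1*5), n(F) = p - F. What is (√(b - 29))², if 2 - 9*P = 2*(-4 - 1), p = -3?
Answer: -95/3 ≈ -31.667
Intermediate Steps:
P = 4/3 (P = 2/9 - 2*(-4 - 1)/9 = 2/9 - 2*(-5)/9 = 2/9 - ⅑*(-10) = 2/9 + 10/9 = 4/3 ≈ 1.3333)
n(F) = -3 - F
b = -8/3 (b = -2 + ((-3 - 1*(-6)) + (4/3 - 1*5)) = -2 + ((-3 + 6) + (4/3 - 5)) = -2 + (3 - 11/3) = -2 - ⅔ = -8/3 ≈ -2.6667)
(√(b - 29))² = (√(-8/3 - 29))² = (√(-95/3))² = (I*√285/3)² = -95/3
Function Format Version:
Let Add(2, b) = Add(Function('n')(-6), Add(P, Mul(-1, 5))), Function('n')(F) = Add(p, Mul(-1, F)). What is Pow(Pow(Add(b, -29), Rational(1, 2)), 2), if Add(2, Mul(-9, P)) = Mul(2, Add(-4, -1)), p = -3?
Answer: Rational(-95, 3) ≈ -31.667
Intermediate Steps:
P = Rational(4, 3) (P = Add(Rational(2, 9), Mul(Rational(-1, 9), Mul(2, Add(-4, -1)))) = Add(Rational(2, 9), Mul(Rational(-1, 9), Mul(2, -5))) = Add(Rational(2, 9), Mul(Rational(-1, 9), -10)) = Add(Rational(2, 9), Rational(10, 9)) = Rational(4, 3) ≈ 1.3333)
Function('n')(F) = Add(-3, Mul(-1, F))
b = Rational(-8, 3) (b = Add(-2, Add(Add(-3, Mul(-1, -6)), Add(Rational(4, 3), Mul(-1, 5)))) = Add(-2, Add(Add(-3, 6), Add(Rational(4, 3), -5))) = Add(-2, Add(3, Rational(-11, 3))) = Add(-2, Rational(-2, 3)) = Rational(-8, 3) ≈ -2.6667)
Pow(Pow(Add(b, -29), Rational(1, 2)), 2) = Pow(Pow(Add(Rational(-8, 3), -29), Rational(1, 2)), 2) = Pow(Pow(Rational(-95, 3), Rational(1, 2)), 2) = Pow(Mul(Rational(1, 3), I, Pow(285, Rational(1, 2))), 2) = Rational(-95, 3)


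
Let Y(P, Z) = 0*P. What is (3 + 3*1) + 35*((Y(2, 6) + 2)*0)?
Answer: 6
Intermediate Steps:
Y(P, Z) = 0
(3 + 3*1) + 35*((Y(2, 6) + 2)*0) = (3 + 3*1) + 35*((0 + 2)*0) = (3 + 3) + 35*(2*0) = 6 + 35*0 = 6 + 0 = 6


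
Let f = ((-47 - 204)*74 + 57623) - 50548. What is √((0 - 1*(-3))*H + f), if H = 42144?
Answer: √114933 ≈ 339.02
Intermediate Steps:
f = -11499 (f = (-251*74 + 57623) - 50548 = (-18574 + 57623) - 50548 = 39049 - 50548 = -11499)
√((0 - 1*(-3))*H + f) = √((0 - 1*(-3))*42144 - 11499) = √((0 + 3)*42144 - 11499) = √(3*42144 - 11499) = √(126432 - 11499) = √114933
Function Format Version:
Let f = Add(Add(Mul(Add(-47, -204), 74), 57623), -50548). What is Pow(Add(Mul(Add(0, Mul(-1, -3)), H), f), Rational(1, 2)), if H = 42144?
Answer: Pow(114933, Rational(1, 2)) ≈ 339.02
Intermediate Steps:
f = -11499 (f = Add(Add(Mul(-251, 74), 57623), -50548) = Add(Add(-18574, 57623), -50548) = Add(39049, -50548) = -11499)
Pow(Add(Mul(Add(0, Mul(-1, -3)), H), f), Rational(1, 2)) = Pow(Add(Mul(Add(0, Mul(-1, -3)), 42144), -11499), Rational(1, 2)) = Pow(Add(Mul(Add(0, 3), 42144), -11499), Rational(1, 2)) = Pow(Add(Mul(3, 42144), -11499), Rational(1, 2)) = Pow(Add(126432, -11499), Rational(1, 2)) = Pow(114933, Rational(1, 2))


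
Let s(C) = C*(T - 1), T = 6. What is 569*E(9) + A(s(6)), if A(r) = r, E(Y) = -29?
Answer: -16471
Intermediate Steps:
s(C) = 5*C (s(C) = C*(6 - 1) = C*5 = 5*C)
569*E(9) + A(s(6)) = 569*(-29) + 5*6 = -16501 + 30 = -16471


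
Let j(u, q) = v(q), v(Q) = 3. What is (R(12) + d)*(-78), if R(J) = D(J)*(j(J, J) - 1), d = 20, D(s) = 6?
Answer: -2496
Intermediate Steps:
j(u, q) = 3
R(J) = 12 (R(J) = 6*(3 - 1) = 6*2 = 12)
(R(12) + d)*(-78) = (12 + 20)*(-78) = 32*(-78) = -2496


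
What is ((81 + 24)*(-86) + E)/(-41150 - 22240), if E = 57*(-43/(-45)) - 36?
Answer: 135173/950850 ≈ 0.14216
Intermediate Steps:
E = 277/15 (E = 57*(-43*(-1/45)) - 36 = 57*(43/45) - 36 = 817/15 - 36 = 277/15 ≈ 18.467)
((81 + 24)*(-86) + E)/(-41150 - 22240) = ((81 + 24)*(-86) + 277/15)/(-41150 - 22240) = (105*(-86) + 277/15)/(-63390) = (-9030 + 277/15)*(-1/63390) = -135173/15*(-1/63390) = 135173/950850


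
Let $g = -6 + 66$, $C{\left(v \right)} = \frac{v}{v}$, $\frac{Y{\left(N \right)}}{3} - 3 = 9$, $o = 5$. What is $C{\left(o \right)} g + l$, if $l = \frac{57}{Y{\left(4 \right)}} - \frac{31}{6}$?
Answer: $\frac{677}{12} \approx 56.417$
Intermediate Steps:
$Y{\left(N \right)} = 36$ ($Y{\left(N \right)} = 9 + 3 \cdot 9 = 9 + 27 = 36$)
$C{\left(v \right)} = 1$
$l = - \frac{43}{12}$ ($l = \frac{57}{36} - \frac{31}{6} = 57 \cdot \frac{1}{36} - \frac{31}{6} = \frac{19}{12} - \frac{31}{6} = - \frac{43}{12} \approx -3.5833$)
$g = 60$
$C{\left(o \right)} g + l = 1 \cdot 60 - \frac{43}{12} = 60 - \frac{43}{12} = \frac{677}{12}$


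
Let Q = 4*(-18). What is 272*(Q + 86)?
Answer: 3808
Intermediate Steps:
Q = -72
272*(Q + 86) = 272*(-72 + 86) = 272*14 = 3808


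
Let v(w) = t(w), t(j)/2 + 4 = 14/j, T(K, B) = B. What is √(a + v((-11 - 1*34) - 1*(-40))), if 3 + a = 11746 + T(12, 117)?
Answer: 4*√18510/5 ≈ 108.84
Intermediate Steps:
t(j) = -8 + 28/j (t(j) = -8 + 2*(14/j) = -8 + 28/j)
a = 11860 (a = -3 + (11746 + 117) = -3 + 11863 = 11860)
v(w) = -8 + 28/w
√(a + v((-11 - 1*34) - 1*(-40))) = √(11860 + (-8 + 28/((-11 - 1*34) - 1*(-40)))) = √(11860 + (-8 + 28/((-11 - 34) + 40))) = √(11860 + (-8 + 28/(-45 + 40))) = √(11860 + (-8 + 28/(-5))) = √(11860 + (-8 + 28*(-⅕))) = √(11860 + (-8 - 28/5)) = √(11860 - 68/5) = √(59232/5) = 4*√18510/5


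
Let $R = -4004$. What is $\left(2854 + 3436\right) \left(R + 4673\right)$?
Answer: $4208010$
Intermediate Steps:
$\left(2854 + 3436\right) \left(R + 4673\right) = \left(2854 + 3436\right) \left(-4004 + 4673\right) = 6290 \cdot 669 = 4208010$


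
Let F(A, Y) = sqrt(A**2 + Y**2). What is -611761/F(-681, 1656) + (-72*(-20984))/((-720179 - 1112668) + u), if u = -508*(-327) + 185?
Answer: -755424/833273 - 611761*sqrt(356233)/1068699 ≈ -342.57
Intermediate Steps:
u = 166301 (u = 166116 + 185 = 166301)
-611761/F(-681, 1656) + (-72*(-20984))/((-720179 - 1112668) + u) = -611761/sqrt((-681)**2 + 1656**2) + (-72*(-20984))/((-720179 - 1112668) + 166301) = -611761/sqrt(463761 + 2742336) + 1510848/(-1832847 + 166301) = -611761*sqrt(356233)/1068699 + 1510848/(-1666546) = -611761*sqrt(356233)/1068699 + 1510848*(-1/1666546) = -611761*sqrt(356233)/1068699 - 755424/833273 = -755424/833273 - 611761*sqrt(356233)/1068699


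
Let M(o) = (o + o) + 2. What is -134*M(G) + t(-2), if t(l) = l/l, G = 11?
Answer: -3215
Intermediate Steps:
M(o) = 2 + 2*o (M(o) = 2*o + 2 = 2 + 2*o)
t(l) = 1
-134*M(G) + t(-2) = -134*(2 + 2*11) + 1 = -134*(2 + 22) + 1 = -134*24 + 1 = -3216 + 1 = -3215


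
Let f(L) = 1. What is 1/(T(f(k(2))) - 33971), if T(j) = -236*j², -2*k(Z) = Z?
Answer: -1/34207 ≈ -2.9234e-5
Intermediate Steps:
k(Z) = -Z/2
1/(T(f(k(2))) - 33971) = 1/(-236*1² - 33971) = 1/(-236*1 - 33971) = 1/(-236 - 33971) = 1/(-34207) = -1/34207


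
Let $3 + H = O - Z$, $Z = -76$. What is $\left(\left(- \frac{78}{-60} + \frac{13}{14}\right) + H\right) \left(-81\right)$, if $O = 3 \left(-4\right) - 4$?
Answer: $- \frac{167913}{35} \approx -4797.5$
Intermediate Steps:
$O = -16$ ($O = -12 - 4 = -16$)
$H = 57$ ($H = -3 - -60 = -3 + \left(-16 + 76\right) = -3 + 60 = 57$)
$\left(\left(- \frac{78}{-60} + \frac{13}{14}\right) + H\right) \left(-81\right) = \left(\left(- \frac{78}{-60} + \frac{13}{14}\right) + 57\right) \left(-81\right) = \left(\left(\left(-78\right) \left(- \frac{1}{60}\right) + 13 \cdot \frac{1}{14}\right) + 57\right) \left(-81\right) = \left(\left(\frac{13}{10} + \frac{13}{14}\right) + 57\right) \left(-81\right) = \left(\frac{78}{35} + 57\right) \left(-81\right) = \frac{2073}{35} \left(-81\right) = - \frac{167913}{35}$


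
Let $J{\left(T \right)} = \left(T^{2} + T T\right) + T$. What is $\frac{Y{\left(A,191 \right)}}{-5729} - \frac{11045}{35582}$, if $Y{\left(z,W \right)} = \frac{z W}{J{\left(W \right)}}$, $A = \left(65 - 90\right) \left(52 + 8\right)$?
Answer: $- \frac{24181643315}{78074273474} \approx -0.30973$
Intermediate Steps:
$J{\left(T \right)} = T + 2 T^{2}$ ($J{\left(T \right)} = \left(T^{2} + T^{2}\right) + T = 2 T^{2} + T = T + 2 T^{2}$)
$A = -1500$ ($A = \left(-25\right) 60 = -1500$)
$Y{\left(z,W \right)} = \frac{z}{1 + 2 W}$ ($Y{\left(z,W \right)} = \frac{z W}{W \left(1 + 2 W\right)} = W z \frac{1}{W \left(1 + 2 W\right)} = \frac{z}{1 + 2 W}$)
$\frac{Y{\left(A,191 \right)}}{-5729} - \frac{11045}{35582} = \frac{\left(-1500\right) \frac{1}{1 + 2 \cdot 191}}{-5729} - \frac{11045}{35582} = - \frac{1500}{1 + 382} \left(- \frac{1}{5729}\right) - \frac{11045}{35582} = - \frac{1500}{383} \left(- \frac{1}{5729}\right) - \frac{11045}{35582} = \left(-1500\right) \frac{1}{383} \left(- \frac{1}{5729}\right) - \frac{11045}{35582} = \left(- \frac{1500}{383}\right) \left(- \frac{1}{5729}\right) - \frac{11045}{35582} = \frac{1500}{2194207} - \frac{11045}{35582} = - \frac{24181643315}{78074273474}$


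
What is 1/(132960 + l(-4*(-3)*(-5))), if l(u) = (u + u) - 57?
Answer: 1/132783 ≈ 7.5311e-6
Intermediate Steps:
l(u) = -57 + 2*u (l(u) = 2*u - 57 = -57 + 2*u)
1/(132960 + l(-4*(-3)*(-5))) = 1/(132960 + (-57 + 2*(-4*(-3)*(-5)))) = 1/(132960 + (-57 + 2*(12*(-5)))) = 1/(132960 + (-57 + 2*(-60))) = 1/(132960 + (-57 - 120)) = 1/(132960 - 177) = 1/132783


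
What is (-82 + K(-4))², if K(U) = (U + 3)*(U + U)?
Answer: 5476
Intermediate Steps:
K(U) = 2*U*(3 + U) (K(U) = (3 + U)*(2*U) = 2*U*(3 + U))
(-82 + K(-4))² = (-82 + 2*(-4)*(3 - 4))² = (-82 + 2*(-4)*(-1))² = (-82 + 8)² = (-74)² = 5476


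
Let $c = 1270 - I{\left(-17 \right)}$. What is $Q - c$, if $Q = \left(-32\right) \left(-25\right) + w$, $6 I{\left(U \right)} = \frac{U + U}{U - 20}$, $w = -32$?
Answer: $- \frac{55705}{111} \approx -501.85$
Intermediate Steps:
$I{\left(U \right)} = \frac{U}{3 \left(-20 + U\right)}$ ($I{\left(U \right)} = \frac{\left(U + U\right) \frac{1}{U - 20}}{6} = \frac{2 U \frac{1}{-20 + U}}{6} = \frac{U}{3 \left(-20 + U\right)}$)
$c = \frac{140953}{111}$ ($c = 1270 - \frac{1}{3} \left(-17\right) \frac{1}{-20 - 17} = 1270 - \frac{1}{3} \left(-17\right) \frac{1}{-37} = 1270 - \frac{1}{3} \left(-17\right) \left(- \frac{1}{37}\right) = 1270 - \frac{17}{111} = \frac{140953}{111} \approx 1269.8$)
$Q = 768$ ($Q = \left(-32\right) \left(-25\right) - 32 = 800 - 32 = 768$)
$Q - c = 768 - \frac{140953}{111} = - \frac{55705}{111}$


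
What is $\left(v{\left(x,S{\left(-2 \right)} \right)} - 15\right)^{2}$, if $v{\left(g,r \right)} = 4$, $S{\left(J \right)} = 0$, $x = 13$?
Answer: $121$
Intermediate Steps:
$\left(v{\left(x,S{\left(-2 \right)} \right)} - 15\right)^{2} = \left(4 - 15\right)^{2} = \left(-11\right)^{2} = 121$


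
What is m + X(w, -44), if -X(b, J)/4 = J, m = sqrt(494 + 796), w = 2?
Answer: 176 + sqrt(1290) ≈ 211.92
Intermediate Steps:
m = sqrt(1290) ≈ 35.917
X(b, J) = -4*J
m + X(w, -44) = sqrt(1290) - 4*(-44) = sqrt(1290) + 176 = 176 + sqrt(1290)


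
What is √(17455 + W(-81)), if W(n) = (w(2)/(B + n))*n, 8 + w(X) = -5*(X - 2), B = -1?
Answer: √29328571/41 ≈ 132.09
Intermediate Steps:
w(X) = 2 - 5*X (w(X) = -8 - 5*(X - 2) = -8 - 5*(-2 + X) = -8 + (10 - 5*X) = 2 - 5*X)
W(n) = -8*n/(-1 + n) (W(n) = ((2 - 5*2)/(-1 + n))*n = ((2 - 10)/(-1 + n))*n = (-8/(-1 + n))*n = -8*n/(-1 + n))
√(17455 + W(-81)) = √(17455 - 8*(-81)/(-1 - 81)) = √(17455 - 8*(-81)/(-82)) = √(17455 - 8*(-81)*(-1/82)) = √(17455 - 324/41) = √(715331/41) = √29328571/41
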